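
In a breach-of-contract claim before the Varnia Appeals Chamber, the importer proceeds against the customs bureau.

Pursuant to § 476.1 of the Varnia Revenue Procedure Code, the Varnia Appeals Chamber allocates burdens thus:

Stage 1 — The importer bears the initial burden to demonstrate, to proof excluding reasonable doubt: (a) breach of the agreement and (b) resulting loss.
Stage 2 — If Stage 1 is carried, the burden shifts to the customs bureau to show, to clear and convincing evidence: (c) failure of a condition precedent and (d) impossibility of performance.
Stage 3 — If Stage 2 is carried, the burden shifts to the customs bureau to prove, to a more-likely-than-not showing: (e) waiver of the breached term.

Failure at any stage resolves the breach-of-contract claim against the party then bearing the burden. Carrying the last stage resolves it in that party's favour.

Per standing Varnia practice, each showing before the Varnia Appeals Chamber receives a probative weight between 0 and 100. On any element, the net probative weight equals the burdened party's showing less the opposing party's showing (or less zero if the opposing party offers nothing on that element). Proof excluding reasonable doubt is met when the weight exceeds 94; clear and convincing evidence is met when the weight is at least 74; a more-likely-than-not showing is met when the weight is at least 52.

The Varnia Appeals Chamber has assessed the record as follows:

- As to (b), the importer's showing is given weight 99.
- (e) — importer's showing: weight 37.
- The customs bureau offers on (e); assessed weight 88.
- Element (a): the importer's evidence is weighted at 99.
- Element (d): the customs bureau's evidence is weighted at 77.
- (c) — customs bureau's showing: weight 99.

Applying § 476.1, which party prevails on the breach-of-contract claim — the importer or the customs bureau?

Stage 1 — burden on importer; standard: proof excluding reasonable doubt (weight exceeds 94).
    (a): 99 > 94 [met]
    (b): 99 > 94 [met]
  All elements met. The burden passes to the customs bureau.
Stage 2 — burden on customs bureau; standard: clear and convincing evidence (weight is at least 74).
    (c): 99 ≥ 74 [met]
    (d): 77 ≥ 74 [met]
  Stage 2 carried; the burden remains with the customs bureau.
Stage 3 — burden on customs bureau; standard: a more-likely-than-not showing (weight is at least 52).
    (e): 88 − 37 = 51 < 52 [not met]
  Stage 3 not carried; the customs bureau fails its burden.
The analysis ends at Stage 3; the importer prevails.

importer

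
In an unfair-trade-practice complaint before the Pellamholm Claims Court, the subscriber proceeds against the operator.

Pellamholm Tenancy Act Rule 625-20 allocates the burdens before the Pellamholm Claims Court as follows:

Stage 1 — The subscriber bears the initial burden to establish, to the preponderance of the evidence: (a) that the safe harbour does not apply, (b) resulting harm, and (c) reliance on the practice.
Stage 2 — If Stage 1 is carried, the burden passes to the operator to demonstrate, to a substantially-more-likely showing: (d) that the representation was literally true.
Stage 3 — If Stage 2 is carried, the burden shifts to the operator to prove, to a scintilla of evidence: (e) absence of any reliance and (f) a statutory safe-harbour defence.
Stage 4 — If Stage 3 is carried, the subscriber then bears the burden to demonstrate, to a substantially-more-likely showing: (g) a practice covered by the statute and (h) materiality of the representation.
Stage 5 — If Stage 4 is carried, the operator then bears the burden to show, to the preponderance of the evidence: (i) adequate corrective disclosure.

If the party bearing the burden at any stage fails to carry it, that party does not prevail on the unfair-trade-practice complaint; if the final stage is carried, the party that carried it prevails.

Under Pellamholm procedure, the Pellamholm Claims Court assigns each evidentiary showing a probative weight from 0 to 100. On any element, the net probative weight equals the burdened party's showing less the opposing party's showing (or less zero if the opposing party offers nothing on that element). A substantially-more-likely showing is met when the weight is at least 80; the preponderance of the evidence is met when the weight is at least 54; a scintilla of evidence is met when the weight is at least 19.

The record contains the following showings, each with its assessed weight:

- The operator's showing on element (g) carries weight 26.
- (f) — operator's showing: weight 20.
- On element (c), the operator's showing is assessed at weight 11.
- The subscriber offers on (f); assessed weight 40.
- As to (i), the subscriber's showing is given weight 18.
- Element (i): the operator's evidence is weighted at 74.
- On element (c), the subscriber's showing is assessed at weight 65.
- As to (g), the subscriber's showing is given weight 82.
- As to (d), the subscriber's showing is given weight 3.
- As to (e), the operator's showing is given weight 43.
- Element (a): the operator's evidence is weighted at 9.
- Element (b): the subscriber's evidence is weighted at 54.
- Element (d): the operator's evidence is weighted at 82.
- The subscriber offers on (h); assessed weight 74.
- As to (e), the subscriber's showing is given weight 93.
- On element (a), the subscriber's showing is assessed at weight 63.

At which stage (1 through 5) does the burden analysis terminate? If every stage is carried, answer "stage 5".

Stage 1 (subscriber, the preponderance of the evidence, weight is at least 54): (a) net 63−9=54 ≥ 54 — meets; (b) 54 ≥ 54 — meets; (c) net 65−11=54 ≥ 54 — meets.
  Stage 1 is satisfied; the onus moves to the operator.
Stage 2 (operator, a substantially-more-likely showing, weight is at least 80): (d) net 82−3=79 < 80 — fails.
  Not every element is met, so the operator fails to carry Stage 2.
So the subscriber prevails.

stage 2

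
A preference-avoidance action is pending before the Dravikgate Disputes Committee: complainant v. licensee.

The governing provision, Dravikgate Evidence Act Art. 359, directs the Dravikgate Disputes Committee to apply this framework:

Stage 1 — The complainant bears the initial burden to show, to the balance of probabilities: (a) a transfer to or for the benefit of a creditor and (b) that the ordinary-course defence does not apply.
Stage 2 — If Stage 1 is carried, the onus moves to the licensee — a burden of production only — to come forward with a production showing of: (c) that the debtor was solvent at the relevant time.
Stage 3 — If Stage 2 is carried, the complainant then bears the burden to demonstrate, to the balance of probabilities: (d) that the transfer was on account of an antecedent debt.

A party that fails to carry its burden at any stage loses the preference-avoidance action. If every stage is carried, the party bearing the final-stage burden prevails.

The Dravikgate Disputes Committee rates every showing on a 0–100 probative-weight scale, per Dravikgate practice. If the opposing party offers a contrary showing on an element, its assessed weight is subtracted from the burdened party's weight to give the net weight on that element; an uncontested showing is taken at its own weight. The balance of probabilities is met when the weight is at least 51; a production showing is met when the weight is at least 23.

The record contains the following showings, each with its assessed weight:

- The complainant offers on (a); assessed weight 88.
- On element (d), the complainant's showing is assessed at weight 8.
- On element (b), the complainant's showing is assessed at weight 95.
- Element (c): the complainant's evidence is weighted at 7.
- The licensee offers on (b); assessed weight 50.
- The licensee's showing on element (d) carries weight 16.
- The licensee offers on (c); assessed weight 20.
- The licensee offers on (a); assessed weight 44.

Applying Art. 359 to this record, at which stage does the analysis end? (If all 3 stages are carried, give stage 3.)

stage 1

Stage 1 (complainant, the balance of probabilities, weight is at least 51): (a) net 88−44=44 < 51 — fails; (b) net 95−50=45 < 51 — fails.
  Stage 1 not carried; the complainant fails its burden.
The analysis ends at Stage 1; the licensee prevails.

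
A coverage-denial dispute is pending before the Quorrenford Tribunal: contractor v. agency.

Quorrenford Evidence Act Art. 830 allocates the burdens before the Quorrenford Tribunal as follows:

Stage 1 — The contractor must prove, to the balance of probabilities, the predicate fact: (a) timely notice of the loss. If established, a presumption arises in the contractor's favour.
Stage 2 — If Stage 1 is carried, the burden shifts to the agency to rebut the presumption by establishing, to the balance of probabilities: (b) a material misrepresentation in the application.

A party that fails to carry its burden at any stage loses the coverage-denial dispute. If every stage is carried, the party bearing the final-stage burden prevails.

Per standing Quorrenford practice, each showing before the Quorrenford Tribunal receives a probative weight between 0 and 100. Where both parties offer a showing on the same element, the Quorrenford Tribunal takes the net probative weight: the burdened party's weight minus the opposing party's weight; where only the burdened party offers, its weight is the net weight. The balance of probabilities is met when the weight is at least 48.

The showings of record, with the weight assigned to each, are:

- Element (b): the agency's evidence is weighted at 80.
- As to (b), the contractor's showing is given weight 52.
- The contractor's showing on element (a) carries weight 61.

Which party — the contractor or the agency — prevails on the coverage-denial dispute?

At Stage 1 the contractor must meet the balance of probabilities (weight is at least 48): on (a) the weight is 61, ≥ 48, so (a) meets the standard.
  All elements met. The burden passes to the agency.
At Stage 2 the agency must meet the balance of probabilities (weight is at least 48): on (b) the weight is 80 less the opposing 52 gives net 28, which does not reach 48, so (b) does not meet the standard.
  Stage 2 not carried; the agency fails its burden.
The analysis ends at Stage 2; the contractor prevails.

contractor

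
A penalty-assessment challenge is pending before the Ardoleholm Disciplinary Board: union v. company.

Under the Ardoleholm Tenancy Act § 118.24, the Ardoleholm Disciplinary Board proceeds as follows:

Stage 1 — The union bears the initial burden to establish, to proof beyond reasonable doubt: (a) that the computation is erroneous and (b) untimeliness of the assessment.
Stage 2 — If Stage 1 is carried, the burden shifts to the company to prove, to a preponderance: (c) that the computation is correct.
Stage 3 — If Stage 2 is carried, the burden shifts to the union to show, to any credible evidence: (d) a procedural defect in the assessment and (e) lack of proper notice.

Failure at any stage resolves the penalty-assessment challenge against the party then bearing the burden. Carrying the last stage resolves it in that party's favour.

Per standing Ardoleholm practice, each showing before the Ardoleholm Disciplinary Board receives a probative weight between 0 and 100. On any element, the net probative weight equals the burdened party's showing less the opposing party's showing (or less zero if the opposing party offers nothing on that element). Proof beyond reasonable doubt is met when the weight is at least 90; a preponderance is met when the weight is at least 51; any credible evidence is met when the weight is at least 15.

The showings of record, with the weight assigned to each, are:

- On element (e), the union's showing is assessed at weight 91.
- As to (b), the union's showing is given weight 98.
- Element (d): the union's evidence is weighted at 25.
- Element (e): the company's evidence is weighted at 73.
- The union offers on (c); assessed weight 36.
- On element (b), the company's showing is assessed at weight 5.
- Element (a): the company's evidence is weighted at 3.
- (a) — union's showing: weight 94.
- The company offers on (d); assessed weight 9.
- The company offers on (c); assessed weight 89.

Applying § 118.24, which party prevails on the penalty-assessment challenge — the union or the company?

union

Stage 1 — burden on union; standard: proof beyond reasonable doubt (weight is at least 90).
    (a): 94 − 3 = 91 ≥ 90 [met]
    (b): 98 − 5 = 93 ≥ 90 [met]
  Stage 1 is satisfied; the onus moves to the company.
Stage 2 — burden on company; standard: a preponderance (weight is at least 51).
    (c): 89 − 36 = 53 ≥ 51 [met]
  Stage 2 carried; the burden shifts to the union.
Stage 3 — burden on union; standard: any credible evidence (weight is at least 15).
    (d): 25 − 9 = 16 ≥ 15 [met]
    (e): 91 − 73 = 18 ≥ 15 [met]
  Stage 3 carried; the final stage is satisfied.
All stages carried — the union prevails.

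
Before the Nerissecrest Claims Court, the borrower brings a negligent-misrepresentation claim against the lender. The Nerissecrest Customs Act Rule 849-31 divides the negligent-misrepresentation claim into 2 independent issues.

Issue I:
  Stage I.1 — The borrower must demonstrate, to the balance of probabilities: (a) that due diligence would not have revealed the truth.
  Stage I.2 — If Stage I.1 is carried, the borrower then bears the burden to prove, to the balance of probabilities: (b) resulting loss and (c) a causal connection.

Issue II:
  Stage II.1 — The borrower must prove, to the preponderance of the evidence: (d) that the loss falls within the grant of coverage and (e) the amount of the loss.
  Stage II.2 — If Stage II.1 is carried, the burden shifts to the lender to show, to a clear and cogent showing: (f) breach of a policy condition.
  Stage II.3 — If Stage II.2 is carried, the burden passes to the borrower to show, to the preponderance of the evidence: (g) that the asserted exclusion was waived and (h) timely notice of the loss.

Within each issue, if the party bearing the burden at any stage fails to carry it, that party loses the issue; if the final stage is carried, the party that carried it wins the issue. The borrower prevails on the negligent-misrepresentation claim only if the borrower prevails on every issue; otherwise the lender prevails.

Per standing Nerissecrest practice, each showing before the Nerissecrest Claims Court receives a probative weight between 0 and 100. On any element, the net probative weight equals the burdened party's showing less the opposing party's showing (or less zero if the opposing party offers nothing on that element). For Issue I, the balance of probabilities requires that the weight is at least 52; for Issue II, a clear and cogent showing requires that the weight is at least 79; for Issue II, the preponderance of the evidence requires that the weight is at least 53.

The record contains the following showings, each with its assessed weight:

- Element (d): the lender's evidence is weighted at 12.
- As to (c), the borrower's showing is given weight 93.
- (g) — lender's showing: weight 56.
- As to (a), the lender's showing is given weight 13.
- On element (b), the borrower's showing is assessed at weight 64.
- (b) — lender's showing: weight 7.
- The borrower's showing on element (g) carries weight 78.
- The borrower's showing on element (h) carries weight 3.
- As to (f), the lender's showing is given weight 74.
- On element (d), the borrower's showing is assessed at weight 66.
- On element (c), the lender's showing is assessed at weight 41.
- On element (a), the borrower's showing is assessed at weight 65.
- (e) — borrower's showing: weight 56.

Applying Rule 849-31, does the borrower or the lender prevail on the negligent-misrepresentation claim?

borrower

— Issue I —
At Stage I.1 the borrower must meet the balance of probabilities (weight is at least 52): on (a) the weight is 65 less the opposing 13 gives net 52, ≥ 52, so (a) meets the standard.
  Stage I.1 carried; the burden remains with the borrower.
At Stage I.2 the borrower must meet the balance of probabilities (weight is at least 52): on (b) the weight is 64 less the opposing 7 gives net 57, which does reach 52, so (b) meets the standard; on (c) the weight is 93 less the opposing 41 gives net 52, ≥ 52, so (c) meets the standard.
  The borrower carries the last stage.
All stages carried — the borrower prevails on this issue.
— Issue II —
Stage II.1 (borrower, the preponderance of the evidence, weight is at least 53): (d) net 66−12=54 ≥ 53 — meets; (e) 56 ≥ 53 — meets.
  Stage II.1 carried; the burden shifts to the lender.
Stage II.2 (lender, a clear and cogent showing, weight is at least 79): (f) 74 < 79 — fails.
  Not every element is met, so the lender fails to carry Stage II.2.
So the borrower prevails on this issue.
Per-issue: Issue I → borrower; Issue II → borrower. The borrower must prevail on every issue; overall, the borrower prevails.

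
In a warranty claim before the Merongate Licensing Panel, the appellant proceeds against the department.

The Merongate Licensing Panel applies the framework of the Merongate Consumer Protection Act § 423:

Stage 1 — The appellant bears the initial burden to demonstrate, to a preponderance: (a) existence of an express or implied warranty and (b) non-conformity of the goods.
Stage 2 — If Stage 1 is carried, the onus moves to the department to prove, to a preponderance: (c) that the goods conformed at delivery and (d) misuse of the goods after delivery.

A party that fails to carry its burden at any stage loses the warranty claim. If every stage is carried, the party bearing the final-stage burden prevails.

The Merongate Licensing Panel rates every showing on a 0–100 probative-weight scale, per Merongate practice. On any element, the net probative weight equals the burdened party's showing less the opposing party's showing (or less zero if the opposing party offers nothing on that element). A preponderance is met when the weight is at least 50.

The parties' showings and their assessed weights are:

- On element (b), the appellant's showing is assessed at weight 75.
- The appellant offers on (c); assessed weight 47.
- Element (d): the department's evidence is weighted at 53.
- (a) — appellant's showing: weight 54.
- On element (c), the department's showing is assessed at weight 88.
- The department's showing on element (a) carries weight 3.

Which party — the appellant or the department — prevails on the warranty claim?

appellant

At Stage 1 the appellant must meet a preponderance (weight is at least 50): on (a) the weight is 54 less the opposing 3 gives net 51, ≥ 50, so (a) meets the standard; on (b) the weight is 75, ≥ 50, so (b) meets the standard.
  Stage 1 carried; the burden shifts to the department.
At Stage 2 the department must meet a preponderance (weight is at least 50): on (c) the weight is 88 less the opposing 47 gives net 41, < 50, so (c) does not meet the standard; on (d) the weight is 53, which does reach 50, so (d) meets the standard.
  Not every element is met, so the department fails to carry Stage 2.
The analysis ends at Stage 2; the appellant prevails.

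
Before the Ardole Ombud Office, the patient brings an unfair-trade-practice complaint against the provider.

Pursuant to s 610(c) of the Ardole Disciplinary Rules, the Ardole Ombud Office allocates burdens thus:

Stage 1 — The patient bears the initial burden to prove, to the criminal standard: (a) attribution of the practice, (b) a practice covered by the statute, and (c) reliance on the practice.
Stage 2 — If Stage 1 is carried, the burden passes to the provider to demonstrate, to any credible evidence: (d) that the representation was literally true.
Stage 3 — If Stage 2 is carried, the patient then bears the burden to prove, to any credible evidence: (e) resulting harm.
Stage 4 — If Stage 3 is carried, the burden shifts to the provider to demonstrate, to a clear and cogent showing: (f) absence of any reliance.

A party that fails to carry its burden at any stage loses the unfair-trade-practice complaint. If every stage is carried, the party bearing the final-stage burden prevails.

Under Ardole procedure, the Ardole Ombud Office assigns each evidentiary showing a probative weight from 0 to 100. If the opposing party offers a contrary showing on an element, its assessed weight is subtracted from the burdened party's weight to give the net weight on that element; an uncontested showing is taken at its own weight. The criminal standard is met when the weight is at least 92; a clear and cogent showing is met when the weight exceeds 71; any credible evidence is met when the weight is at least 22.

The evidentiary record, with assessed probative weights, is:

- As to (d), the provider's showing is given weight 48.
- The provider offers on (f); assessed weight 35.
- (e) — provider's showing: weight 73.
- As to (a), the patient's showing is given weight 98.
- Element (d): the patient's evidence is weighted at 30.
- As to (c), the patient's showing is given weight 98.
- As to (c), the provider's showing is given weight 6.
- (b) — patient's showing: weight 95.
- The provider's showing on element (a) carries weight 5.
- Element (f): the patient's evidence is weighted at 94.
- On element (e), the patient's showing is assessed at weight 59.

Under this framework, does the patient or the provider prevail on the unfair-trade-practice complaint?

patient

Stage 1 (patient, the criminal standard, weight is at least 92): (a) net 98−5=93 ≥ 92 — meets; (b) 95 ≥ 92 — meets; (c) net 98−6=92 ≥ 92 — meets.
  The patient carries Stage 1; the provider now bears the burden.
Stage 2 (provider, any credible evidence, weight is at least 22): (d) net 48−30=18 < 22 — fails.
  The provider does not carry Stage 2.
The patient prevails.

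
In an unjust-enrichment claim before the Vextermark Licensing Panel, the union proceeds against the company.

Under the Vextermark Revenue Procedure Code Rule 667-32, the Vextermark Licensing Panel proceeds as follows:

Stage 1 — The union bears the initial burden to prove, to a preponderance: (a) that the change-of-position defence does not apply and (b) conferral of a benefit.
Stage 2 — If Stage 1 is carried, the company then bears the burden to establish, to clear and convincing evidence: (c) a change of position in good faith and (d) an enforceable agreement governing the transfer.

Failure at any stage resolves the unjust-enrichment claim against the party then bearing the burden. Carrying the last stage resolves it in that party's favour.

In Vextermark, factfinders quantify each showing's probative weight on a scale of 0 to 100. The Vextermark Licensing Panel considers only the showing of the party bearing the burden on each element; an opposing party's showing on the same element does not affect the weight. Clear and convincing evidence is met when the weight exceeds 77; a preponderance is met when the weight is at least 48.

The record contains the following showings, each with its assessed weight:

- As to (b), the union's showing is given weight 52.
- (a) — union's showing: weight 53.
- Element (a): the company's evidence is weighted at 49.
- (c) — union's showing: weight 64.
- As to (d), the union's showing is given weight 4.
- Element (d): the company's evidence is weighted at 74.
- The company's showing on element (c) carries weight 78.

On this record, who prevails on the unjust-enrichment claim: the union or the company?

Stage 1 (union, a preponderance, weight is at least 48): (a) 53 (company's 49 disregarded) ≥ 48 — meets; (b) 52 ≥ 48 — meets.
  All elements met. The burden passes to the company.
Stage 2 (company, clear and convincing evidence, weight exceeds 77): (c) 78 (union's 64 disregarded) > 77 — meets; (d) 74 (union's 4 disregarded) ≤ 77 — fails.
  Not every element is met, so the company fails to carry Stage 2.
The union prevails.

union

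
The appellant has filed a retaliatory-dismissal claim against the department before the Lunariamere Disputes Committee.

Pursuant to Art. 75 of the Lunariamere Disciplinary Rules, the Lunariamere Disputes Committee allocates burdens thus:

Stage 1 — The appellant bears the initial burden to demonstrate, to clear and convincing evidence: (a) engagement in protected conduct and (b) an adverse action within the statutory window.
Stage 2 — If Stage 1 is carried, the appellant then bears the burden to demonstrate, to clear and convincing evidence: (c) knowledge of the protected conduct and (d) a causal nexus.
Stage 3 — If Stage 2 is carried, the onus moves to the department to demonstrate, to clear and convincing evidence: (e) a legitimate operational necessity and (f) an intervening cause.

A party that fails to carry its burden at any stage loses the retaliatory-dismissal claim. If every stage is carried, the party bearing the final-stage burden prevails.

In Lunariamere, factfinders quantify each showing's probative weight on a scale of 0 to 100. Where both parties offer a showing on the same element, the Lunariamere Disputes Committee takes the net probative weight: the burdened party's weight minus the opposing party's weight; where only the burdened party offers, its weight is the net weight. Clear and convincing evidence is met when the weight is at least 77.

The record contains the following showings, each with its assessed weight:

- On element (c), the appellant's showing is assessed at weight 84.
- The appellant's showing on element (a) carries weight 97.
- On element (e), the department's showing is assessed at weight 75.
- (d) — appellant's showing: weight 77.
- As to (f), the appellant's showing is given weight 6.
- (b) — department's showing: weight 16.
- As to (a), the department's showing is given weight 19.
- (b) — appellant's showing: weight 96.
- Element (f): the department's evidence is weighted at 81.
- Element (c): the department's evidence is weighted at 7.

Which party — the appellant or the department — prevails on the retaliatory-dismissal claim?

appellant

At Stage 1 the appellant must meet clear and convincing evidence (weight is at least 77): on (a) the weight is 97 less the opposing 19 gives net 78, which does reach 77, so (a) meets the standard; on (b) the weight is 96 less the opposing 16 gives net 80, which does reach 77, so (b) meets the standard.
  Stage 1 is satisfied; the appellant continues to bear the burden.
At Stage 2 the appellant must meet clear and convincing evidence (weight is at least 77): on (c) the weight is 84 less the opposing 7 gives net 77, ≥ 77, so (c) meets the standard; on (d) the weight is 77, ≥ 77, so (d) meets the standard.
  All elements met. The burden passes to the department.
At Stage 3 the department must meet clear and convincing evidence (weight is at least 77): on (e) the weight is 75, which does not reach 77, so (e) does not meet the standard; on (f) the weight is 81 less the opposing 6 gives net 75, < 77, so (f) does not meet the standard.
  Stage 3 not carried; the department fails its burden.
The analysis ends at Stage 3; the appellant prevails.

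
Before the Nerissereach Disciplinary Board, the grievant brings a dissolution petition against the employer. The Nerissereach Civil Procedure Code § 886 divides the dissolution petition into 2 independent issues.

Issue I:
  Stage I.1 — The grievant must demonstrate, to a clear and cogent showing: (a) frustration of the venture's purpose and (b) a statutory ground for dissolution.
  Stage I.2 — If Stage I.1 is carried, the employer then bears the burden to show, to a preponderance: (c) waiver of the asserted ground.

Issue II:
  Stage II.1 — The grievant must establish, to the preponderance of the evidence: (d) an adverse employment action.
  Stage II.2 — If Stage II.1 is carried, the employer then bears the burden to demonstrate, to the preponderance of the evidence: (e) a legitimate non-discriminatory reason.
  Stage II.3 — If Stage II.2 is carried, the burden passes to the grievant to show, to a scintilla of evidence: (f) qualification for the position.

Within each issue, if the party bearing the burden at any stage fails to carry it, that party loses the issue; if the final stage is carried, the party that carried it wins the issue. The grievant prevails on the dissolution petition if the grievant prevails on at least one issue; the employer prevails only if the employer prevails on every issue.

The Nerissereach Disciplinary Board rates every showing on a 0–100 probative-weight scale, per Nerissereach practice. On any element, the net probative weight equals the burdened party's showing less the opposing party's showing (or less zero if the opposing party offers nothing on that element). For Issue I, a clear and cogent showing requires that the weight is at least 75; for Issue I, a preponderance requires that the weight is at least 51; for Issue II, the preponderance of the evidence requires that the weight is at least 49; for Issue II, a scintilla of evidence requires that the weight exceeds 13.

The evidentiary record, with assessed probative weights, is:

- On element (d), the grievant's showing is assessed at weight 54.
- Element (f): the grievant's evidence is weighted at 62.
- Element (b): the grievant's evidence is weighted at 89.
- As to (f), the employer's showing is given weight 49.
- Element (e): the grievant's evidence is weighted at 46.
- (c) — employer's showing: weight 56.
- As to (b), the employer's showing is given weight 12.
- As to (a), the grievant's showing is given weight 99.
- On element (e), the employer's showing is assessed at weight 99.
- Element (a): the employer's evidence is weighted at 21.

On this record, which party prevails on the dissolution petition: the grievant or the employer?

employer

— Issue I —
At Stage I.1 the grievant must meet a clear and cogent showing (weight is at least 75): on (a) the weight is 99 less the opposing 21 gives net 78, ≥ 75, so (a) meets the standard; on (b) the weight is 89 less the opposing 12 gives net 77, ≥ 75, so (b) meets the standard.
  Stage I.1 is satisfied; the onus moves to the employer.
At Stage I.2 the employer must meet a preponderance (weight is at least 51): on (c) the weight is 56, ≥ 51, so (c) meets the standard.
  The employer carries the last stage.
All stages carried — the employer prevails on this issue.
— Issue II —
Stage II.1 (grievant, the preponderance of the evidence, weight is at least 49): (d) 54 ≥ 49 — meets.
  Stage II.1 is satisfied; the onus moves to the employer.
Stage II.2 (employer, the preponderance of the evidence, weight is at least 49): (e) net 99−46=53 ≥ 49 — meets.
  Stage II.2 carried; the burden shifts to the grievant.
Stage II.3 (grievant, a scintilla of evidence, weight exceeds 13): (f) net 62−49=13 ≤ 13 — fails.
  Stage II.3 not carried; the grievant fails its burden.
The employer prevails on this issue.
Per-issue: Issue I → employer; Issue II → employer. The grievant must prevail on at least one issue; overall, the employer prevails.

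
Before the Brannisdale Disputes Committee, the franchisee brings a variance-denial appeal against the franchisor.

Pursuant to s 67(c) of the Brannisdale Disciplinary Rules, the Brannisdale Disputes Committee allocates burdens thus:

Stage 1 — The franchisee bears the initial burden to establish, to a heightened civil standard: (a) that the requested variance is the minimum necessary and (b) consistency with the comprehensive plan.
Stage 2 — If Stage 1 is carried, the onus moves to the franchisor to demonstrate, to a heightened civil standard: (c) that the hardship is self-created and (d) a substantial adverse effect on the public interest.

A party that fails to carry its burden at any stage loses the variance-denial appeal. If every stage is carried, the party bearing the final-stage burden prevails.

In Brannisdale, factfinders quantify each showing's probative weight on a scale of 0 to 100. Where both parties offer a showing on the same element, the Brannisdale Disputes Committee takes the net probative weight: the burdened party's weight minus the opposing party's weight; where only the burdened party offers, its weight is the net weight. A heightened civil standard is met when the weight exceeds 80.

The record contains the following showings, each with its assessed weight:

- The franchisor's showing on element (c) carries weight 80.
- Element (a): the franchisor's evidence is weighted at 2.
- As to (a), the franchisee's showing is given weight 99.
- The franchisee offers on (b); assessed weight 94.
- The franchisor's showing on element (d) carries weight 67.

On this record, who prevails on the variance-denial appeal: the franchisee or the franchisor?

franchisee

Stage 1 (franchisee, a heightened civil standard, weight exceeds 80): (a) net 99−2=97 > 80 — meets; (b) 94 > 80 — meets.
  All elements met. The burden passes to the franchisor.
Stage 2 (franchisor, a heightened civil standard, weight exceeds 80): (c) 80 ≤ 80 — fails; (d) 67 ≤ 80 — fails.
  Stage 2 not carried; the franchisor fails its burden.
The analysis ends at Stage 2; the franchisee prevails.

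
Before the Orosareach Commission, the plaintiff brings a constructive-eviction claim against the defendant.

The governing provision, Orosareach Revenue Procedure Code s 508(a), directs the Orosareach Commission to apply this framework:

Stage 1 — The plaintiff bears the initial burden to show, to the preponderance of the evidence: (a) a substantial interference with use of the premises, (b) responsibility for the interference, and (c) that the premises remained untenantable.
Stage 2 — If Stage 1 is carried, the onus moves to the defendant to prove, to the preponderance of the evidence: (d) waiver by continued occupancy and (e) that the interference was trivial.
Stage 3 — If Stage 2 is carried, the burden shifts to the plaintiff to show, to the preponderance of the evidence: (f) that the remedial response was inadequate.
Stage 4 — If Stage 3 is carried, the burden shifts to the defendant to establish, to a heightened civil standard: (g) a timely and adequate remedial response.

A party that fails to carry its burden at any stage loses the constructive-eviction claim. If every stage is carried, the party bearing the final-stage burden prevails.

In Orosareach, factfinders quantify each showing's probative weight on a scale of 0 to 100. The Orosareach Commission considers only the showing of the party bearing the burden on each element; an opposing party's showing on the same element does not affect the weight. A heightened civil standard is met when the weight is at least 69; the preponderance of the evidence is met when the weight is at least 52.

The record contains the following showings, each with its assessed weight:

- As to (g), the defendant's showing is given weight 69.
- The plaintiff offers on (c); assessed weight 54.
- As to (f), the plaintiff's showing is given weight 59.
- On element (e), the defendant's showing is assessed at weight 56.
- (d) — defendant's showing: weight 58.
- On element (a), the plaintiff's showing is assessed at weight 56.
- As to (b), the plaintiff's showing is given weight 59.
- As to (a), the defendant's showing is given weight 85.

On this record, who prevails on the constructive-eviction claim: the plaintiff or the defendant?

At Stage 1 the plaintiff must meet the preponderance of the evidence (weight is at least 52): on (a) the weight is 56 (the defendant's 85 is given no effect), ≥ 52, so (a) meets the standard; on (b) the weight is 59, which does reach 52, so (b) meets the standard; on (c) the weight is 54, ≥ 52, so (c) meets the standard.
  The plaintiff carries Stage 1; the defendant now bears the burden.
At Stage 2 the defendant must meet the preponderance of the evidence (weight is at least 52): on (d) the weight is 58, which does reach 52, so (d) meets the standard; on (e) the weight is 56, which does reach 52, so (e) meets the standard.
  All elements met. The burden passes to the plaintiff.
At Stage 3 the plaintiff must meet the preponderance of the evidence (weight is at least 52): on (f) the weight is 59, ≥ 52, so (f) meets the standard.
  All elements met. The burden passes to the defendant.
At Stage 4 the defendant must meet a heightened civil standard (weight is at least 69): on (g) the weight is 69, ≥ 69, so (g) meets the standard.
  All elements met at the final stage.
With every stage satisfied, the defendant prevails.

defendant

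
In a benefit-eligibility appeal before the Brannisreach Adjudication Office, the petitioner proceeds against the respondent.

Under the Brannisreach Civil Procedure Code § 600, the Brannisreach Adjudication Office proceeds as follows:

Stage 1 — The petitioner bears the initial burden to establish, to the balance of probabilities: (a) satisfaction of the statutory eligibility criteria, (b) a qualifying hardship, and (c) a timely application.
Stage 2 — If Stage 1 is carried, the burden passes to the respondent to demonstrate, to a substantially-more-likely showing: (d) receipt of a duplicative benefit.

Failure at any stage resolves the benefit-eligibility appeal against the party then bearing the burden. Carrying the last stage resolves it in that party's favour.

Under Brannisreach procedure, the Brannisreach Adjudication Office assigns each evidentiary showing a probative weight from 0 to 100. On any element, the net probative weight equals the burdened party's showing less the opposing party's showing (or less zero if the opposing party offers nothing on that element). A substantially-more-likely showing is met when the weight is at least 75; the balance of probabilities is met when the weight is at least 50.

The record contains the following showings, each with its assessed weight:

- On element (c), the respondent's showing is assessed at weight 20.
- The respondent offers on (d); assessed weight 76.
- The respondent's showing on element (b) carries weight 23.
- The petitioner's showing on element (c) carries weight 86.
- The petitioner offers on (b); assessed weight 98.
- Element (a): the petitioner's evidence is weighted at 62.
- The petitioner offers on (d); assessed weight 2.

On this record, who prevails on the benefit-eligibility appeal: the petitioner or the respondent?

petitioner

At Stage 1 the petitioner must meet the balance of probabilities (weight is at least 50): on (a) the weight is 62, which does reach 50, so (a) meets the standard; on (b) the weight is 98 less the opposing 23 gives net 75, which does reach 50, so (b) meets the standard; on (c) the weight is 86 less the opposing 20 gives net 66, ≥ 50, so (c) meets the standard.
  Stage 1 carried; the burden shifts to the respondent.
At Stage 2 the respondent must meet a substantially-more-likely showing (weight is at least 75): on (d) the weight is 76 less the opposing 2 gives net 74, which does not reach 75, so (d) does not meet the standard.
  The respondent does not carry Stage 2.
The petitioner prevails.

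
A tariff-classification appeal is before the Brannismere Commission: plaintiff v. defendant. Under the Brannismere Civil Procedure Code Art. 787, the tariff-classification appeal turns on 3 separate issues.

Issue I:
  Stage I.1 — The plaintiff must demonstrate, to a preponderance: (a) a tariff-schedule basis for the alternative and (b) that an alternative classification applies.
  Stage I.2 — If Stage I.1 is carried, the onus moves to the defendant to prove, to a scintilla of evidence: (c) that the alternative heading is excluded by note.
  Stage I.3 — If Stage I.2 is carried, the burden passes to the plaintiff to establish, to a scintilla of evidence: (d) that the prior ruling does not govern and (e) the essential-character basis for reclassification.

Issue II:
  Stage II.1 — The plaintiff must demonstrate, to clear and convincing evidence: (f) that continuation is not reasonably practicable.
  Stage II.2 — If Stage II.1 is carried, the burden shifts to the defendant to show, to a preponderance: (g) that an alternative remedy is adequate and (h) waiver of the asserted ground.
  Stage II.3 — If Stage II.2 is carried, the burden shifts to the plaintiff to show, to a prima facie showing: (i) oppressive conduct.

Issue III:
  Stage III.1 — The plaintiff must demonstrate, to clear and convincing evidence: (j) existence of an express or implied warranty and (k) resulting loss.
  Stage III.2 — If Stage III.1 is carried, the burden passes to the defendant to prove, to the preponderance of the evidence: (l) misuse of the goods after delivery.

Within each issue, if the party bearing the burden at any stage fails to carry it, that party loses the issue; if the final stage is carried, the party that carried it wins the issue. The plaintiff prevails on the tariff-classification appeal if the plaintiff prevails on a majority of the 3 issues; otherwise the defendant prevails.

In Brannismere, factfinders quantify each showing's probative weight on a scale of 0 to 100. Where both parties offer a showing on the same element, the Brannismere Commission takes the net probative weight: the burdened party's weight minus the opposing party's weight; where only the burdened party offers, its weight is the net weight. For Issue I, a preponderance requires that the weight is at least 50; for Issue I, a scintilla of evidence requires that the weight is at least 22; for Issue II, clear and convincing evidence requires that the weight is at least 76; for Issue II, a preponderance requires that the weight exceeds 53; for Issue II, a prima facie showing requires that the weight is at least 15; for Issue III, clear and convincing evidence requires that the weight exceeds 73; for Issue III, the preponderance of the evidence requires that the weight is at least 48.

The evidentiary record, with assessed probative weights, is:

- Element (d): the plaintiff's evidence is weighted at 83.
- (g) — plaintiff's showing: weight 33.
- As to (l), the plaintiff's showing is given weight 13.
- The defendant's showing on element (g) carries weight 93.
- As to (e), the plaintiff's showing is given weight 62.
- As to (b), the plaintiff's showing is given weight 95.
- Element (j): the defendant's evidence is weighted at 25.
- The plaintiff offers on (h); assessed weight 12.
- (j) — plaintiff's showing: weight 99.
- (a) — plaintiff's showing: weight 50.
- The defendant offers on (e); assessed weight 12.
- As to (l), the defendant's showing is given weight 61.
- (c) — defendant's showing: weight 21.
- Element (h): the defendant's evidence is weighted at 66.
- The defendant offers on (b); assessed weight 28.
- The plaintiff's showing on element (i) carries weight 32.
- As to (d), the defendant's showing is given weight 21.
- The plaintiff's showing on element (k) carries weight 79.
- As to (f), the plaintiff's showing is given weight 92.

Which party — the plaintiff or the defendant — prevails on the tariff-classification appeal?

plaintiff

— Issue I —
Stage I.1 — burden on plaintiff; standard: a preponderance (weight is at least 50).
    (a): 50 ≥ 50 [met]
    (b): 95 − 28 = 67 ≥ 50 [met]
  Stage I.1 carried; the burden shifts to the defendant.
Stage I.2 — burden on defendant; standard: a scintilla of evidence (weight is at least 22).
    (c): 21 < 22 [not met]
  Not every element is met, so the defendant fails to carry Stage I.2.
The analysis ends at Stage I.2; the plaintiff prevails on this issue.
— Issue II —
At Stage II.1 the plaintiff must meet clear and convincing evidence (weight is at least 76): on (f) the weight is 92, ≥ 76, so (f) meets the standard.
  Stage II.1 carried; the burden shifts to the defendant.
At Stage II.2 the defendant must meet a preponderance (weight exceeds 53): on (g) the weight is 93 less the opposing 33 gives net 60, > 53, so (g) meets the standard; on (h) the weight is 66 less the opposing 12 gives net 54, which does exceed 53, so (h) meets the standard.
  Stage II.2 carried; the burden shifts to the plaintiff.
At Stage II.3 the plaintiff must meet a prima facie showing (weight is at least 15): on (i) the weight is 32, which does reach 15, so (i) meets the standard.
  The plaintiff carries the last stage.
All stages carried — the plaintiff prevails on this issue.
— Issue III —
Stage III.1 — burden on plaintiff; standard: clear and convincing evidence (weight exceeds 73).
    (j): 99 − 25 = 74 > 73 [met]
    (k): 79 > 73 [met]
  All elements met. The burden passes to the defendant.
Stage III.2 — burden on defendant; standard: the preponderance of the evidence (weight is at least 48).
    (l): 61 − 13 = 48 ≥ 48 [met]
  The defendant carries the last stage.
All stages carried — the defendant prevails on this issue.
Per-issue: Issue I → plaintiff; Issue II → plaintiff; Issue III → defendant. The plaintiff must prevail on a majority of issues; overall, the plaintiff prevails.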